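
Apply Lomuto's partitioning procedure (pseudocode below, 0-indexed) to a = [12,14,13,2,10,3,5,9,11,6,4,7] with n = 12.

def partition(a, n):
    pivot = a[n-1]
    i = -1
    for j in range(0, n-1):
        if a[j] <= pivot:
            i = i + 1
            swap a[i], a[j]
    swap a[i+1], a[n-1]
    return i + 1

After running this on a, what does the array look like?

pivot=7, i=-1
j=0: 12>7, skip
j=1: 14>7, skip
j=2: 13>7, skip
j=3: 2≤7, i=0, swap(0,3) ⇒ [2,14,13,12,10,3,5,9,11,6,4,7]
j=4: 10>7, skip
j=5: 3≤7, i=1, swap(1,5) ⇒ [2,3,13,12,10,14,5,9,11,6,4,7]
j=6: 5≤7, i=2, swap(2,6) ⇒ [2,3,5,12,10,14,13,9,11,6,4,7]
j=7: 9>7, skip
j=8: 11>7, skip
j=9: 6≤7, i=3, swap(3,9) ⇒ [2,3,5,6,10,14,13,9,11,12,4,7]
j=10: 4≤7, i=4, swap(4,10) ⇒ [2,3,5,6,4,14,13,9,11,12,10,7]
swap(5,11) ⇒ [2,3,5,6,4,7,13,9,11,12,10,14]; return 5

[2,3,5,6,4,7,13,9,11,12,10,14]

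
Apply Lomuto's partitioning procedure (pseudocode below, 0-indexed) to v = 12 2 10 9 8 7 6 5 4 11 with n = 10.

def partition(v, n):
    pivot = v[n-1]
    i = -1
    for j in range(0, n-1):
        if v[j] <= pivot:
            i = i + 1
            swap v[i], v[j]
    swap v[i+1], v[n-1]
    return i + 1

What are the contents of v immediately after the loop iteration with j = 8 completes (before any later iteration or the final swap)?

pivot = v[9] = 11; i = -1
j=0: v[0]=12 > 11 → no swap
j=1: v[1]=2 ≤ 11 → i=0, swap v[0],v[1] → 2 12 10 9 8 7 6 5 4 11
j=2: v[2]=10 ≤ 11 → i=1, swap v[1],v[2] → 2 10 12 9 8 7 6 5 4 11
j=3: v[3]=9 ≤ 11 → i=2, swap v[2],v[3] → 2 10 9 12 8 7 6 5 4 11
j=4: v[4]=8 ≤ 11 → i=3, swap v[3],v[4] → 2 10 9 8 12 7 6 5 4 11
j=5: v[5]=7 ≤ 11 → i=4, swap v[4],v[5] → 2 10 9 8 7 12 6 5 4 11
j=6: v[6]=6 ≤ 11 → i=5, swap v[5],v[6] → 2 10 9 8 7 6 12 5 4 11
j=7: v[7]=5 ≤ 11 → i=6, swap v[6],v[7] → 2 10 9 8 7 6 5 12 4 11
j=8: v[8]=4 ≤ 11 → i=7, swap v[7],v[8] → 2 10 9 8 7 6 5 4 12 11
(after j=8) v = 2 10 9 8 7 6 5 4 12 11

2 10 9 8 7 6 5 4 12 11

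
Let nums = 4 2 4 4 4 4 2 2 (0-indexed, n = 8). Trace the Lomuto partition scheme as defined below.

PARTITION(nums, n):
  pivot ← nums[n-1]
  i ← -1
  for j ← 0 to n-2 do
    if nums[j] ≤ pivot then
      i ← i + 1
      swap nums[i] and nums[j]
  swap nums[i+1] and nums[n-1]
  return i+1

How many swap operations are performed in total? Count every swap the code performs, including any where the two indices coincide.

pivot=2, i=-1
j=0: 4>2, skip
j=1: 2≤2, i=0, swap(0,1) ⇒ 2 4 4 4 4 4 2 2
j=2: 4>2, skip
j=3: 4>2, skip
j=4: 4>2, skip
j=5: 4>2, skip
j=6: 2≤2, i=1, swap(1,6) ⇒ 2 2 4 4 4 4 4 2
swap(2,7) ⇒ 2 2 2 4 4 4 4 4; return 2

3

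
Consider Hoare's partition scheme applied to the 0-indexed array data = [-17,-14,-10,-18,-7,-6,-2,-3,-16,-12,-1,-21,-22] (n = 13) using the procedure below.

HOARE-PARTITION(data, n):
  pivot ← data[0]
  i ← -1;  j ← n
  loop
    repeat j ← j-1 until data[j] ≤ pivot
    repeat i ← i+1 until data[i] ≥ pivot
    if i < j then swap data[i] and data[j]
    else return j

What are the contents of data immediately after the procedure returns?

[-22,-21,-18,-10,-7,-6,-2,-3,-16,-12,-1,-14,-17]

pivot=-17
j stops at 12 (-22), i stops at 0 (-17); swap ⇒ [-22,-14,-10,-18,-7,-6,-2,-3,-16,-12,-1,-21,-17]
j stops at 11 (-21), i stops at 1 (-14); swap ⇒ [-22,-21,-10,-18,-7,-6,-2,-3,-16,-12,-1,-14,-17]
j stops at 3 (-18), i stops at 2 (-10); swap ⇒ [-22,-21,-18,-10,-7,-6,-2,-3,-16,-12,-1,-14,-17]
j stops at 2, i stops at 3; i≥j ⇒ return 2. data=[-22,-21,-18,-10,-7,-6,-2,-3,-16,-12,-1,-14,-17]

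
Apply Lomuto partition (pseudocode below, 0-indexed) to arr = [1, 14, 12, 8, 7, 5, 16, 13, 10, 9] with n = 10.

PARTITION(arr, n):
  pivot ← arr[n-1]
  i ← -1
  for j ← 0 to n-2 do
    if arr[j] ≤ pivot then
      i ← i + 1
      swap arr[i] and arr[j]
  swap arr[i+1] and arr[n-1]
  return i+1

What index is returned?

4

pivot=9, i=-1
j=0: 1≤9, i=0, swap(0,0) ⇒ [1, 14, 12, 8, 7, 5, 16, 13, 10, 9]
j=1: 14>9, skip
j=2: 12>9, skip
j=3: 8≤9, i=1, swap(1,3) ⇒ [1, 8, 12, 14, 7, 5, 16, 13, 10, 9]
j=4: 7≤9, i=2, swap(2,4) ⇒ [1, 8, 7, 14, 12, 5, 16, 13, 10, 9]
j=5: 5≤9, i=3, swap(3,5) ⇒ [1, 8, 7, 5, 12, 14, 16, 13, 10, 9]
j=6: 16>9, skip
j=7: 13>9, skip
j=8: 10>9, skip
swap(4,9) ⇒ [1, 8, 7, 5, 9, 14, 16, 13, 10, 12]; return 4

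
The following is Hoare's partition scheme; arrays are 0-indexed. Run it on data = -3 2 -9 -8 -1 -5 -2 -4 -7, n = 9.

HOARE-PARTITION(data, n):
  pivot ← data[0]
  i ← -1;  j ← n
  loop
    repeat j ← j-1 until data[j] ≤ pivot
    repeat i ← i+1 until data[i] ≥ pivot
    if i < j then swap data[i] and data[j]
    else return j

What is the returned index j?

pivot = data[0] = -3; i = -1, j = 9
j→8 (data[8]=-7≤-3), i→0 (data[0]=-3≥-3); i<j, swap → -7 2 -9 -8 -1 -5 -2 -4 -3
j→7 (data[7]=-4≤-3), i→1 (data[1]=2≥-3); i<j, swap → -7 -4 -9 -8 -1 -5 -2 2 -3
j→5 (data[5]=-5≤-3), i→4 (data[4]=-1≥-3); i<j, swap → -7 -4 -9 -8 -5 -1 -2 2 -3
j→4, i→5; i≥j, return j=4. data = -7 -4 -9 -8 -5 -1 -2 2 -3

4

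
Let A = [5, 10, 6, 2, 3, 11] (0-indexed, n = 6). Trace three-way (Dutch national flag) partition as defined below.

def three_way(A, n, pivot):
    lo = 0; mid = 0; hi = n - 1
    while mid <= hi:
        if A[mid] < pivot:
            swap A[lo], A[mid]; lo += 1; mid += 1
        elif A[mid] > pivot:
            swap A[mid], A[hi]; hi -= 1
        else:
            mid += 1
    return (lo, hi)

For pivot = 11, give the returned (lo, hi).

pivot = 11; lo=0, mid=0, hi=5
A[mid]=5<11: swap A[0],A[0]; lo=1,mid=1 → [5, 10, 6, 2, 3, 11]
A[mid]=10<11: swap A[1],A[1]; lo=2,mid=2 → [5, 10, 6, 2, 3, 11]
A[mid]=6<11: swap A[2],A[2]; lo=3,mid=3 → [5, 10, 6, 2, 3, 11]
A[mid]=2<11: swap A[3],A[3]; lo=4,mid=4 → [5, 10, 6, 2, 3, 11]
A[mid]=3<11: swap A[4],A[4]; lo=5,mid=5 → [5, 10, 6, 2, 3, 11]
A[mid]=11=11: mid=6
end: lo=5, hi=5; A = [5, 10, 6, 2, 3, 11]

(5, 5)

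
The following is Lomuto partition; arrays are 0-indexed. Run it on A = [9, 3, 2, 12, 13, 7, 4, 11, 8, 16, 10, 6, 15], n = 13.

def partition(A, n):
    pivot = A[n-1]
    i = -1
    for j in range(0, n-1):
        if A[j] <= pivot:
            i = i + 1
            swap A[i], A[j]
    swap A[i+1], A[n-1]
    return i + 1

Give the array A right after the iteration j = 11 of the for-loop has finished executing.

pivot = A[12] = 15; i = -1
j=0: A[0]=9 ≤ 15 → i=0, swap A[0],A[0] (no change) → [9, 3, 2, 12, 13, 7, 4, 11, 8, 16, 10, 6, 15]
j=1: A[1]=3 ≤ 15 → i=1, swap A[1],A[1] (no change) → [9, 3, 2, 12, 13, 7, 4, 11, 8, 16, 10, 6, 15]
j=2: A[2]=2 ≤ 15 → i=2, swap A[2],A[2] (no change) → [9, 3, 2, 12, 13, 7, 4, 11, 8, 16, 10, 6, 15]
j=3: A[3]=12 ≤ 15 → i=3, swap A[3],A[3] (no change) → [9, 3, 2, 12, 13, 7, 4, 11, 8, 16, 10, 6, 15]
j=4: A[4]=13 ≤ 15 → i=4, swap A[4],A[4] (no change) → [9, 3, 2, 12, 13, 7, 4, 11, 8, 16, 10, 6, 15]
j=5: A[5]=7 ≤ 15 → i=5, swap A[5],A[5] (no change) → [9, 3, 2, 12, 13, 7, 4, 11, 8, 16, 10, 6, 15]
j=6: A[6]=4 ≤ 15 → i=6, swap A[6],A[6] (no change) → [9, 3, 2, 12, 13, 7, 4, 11, 8, 16, 10, 6, 15]
j=7: A[7]=11 ≤ 15 → i=7, swap A[7],A[7] (no change) → [9, 3, 2, 12, 13, 7, 4, 11, 8, 16, 10, 6, 15]
j=8: A[8]=8 ≤ 15 → i=8, swap A[8],A[8] (no change) → [9, 3, 2, 12, 13, 7, 4, 11, 8, 16, 10, 6, 15]
j=9: A[9]=16 > 15 → no swap
j=10: A[10]=10 ≤ 15 → i=9, swap A[9],A[10] → [9, 3, 2, 12, 13, 7, 4, 11, 8, 10, 16, 6, 15]
j=11: A[11]=6 ≤ 15 → i=10, swap A[10],A[11] → [9, 3, 2, 12, 13, 7, 4, 11, 8, 10, 6, 16, 15]
(after j=11) A = [9, 3, 2, 12, 13, 7, 4, 11, 8, 10, 6, 16, 15]

[9, 3, 2, 12, 13, 7, 4, 11, 8, 10, 6, 16, 15]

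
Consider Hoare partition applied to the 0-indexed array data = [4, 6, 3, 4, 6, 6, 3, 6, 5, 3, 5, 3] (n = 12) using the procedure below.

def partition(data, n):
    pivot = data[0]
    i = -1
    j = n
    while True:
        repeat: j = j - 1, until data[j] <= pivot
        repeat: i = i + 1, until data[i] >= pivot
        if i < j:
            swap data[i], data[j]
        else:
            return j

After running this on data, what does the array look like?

[3, 3, 3, 3, 6, 6, 4, 6, 5, 6, 5, 4]

pivot=4
j stops at 11 (3), i stops at 0 (4); swap ⇒ [3, 6, 3, 4, 6, 6, 3, 6, 5, 3, 5, 4]
j stops at 9 (3), i stops at 1 (6); swap ⇒ [3, 3, 3, 4, 6, 6, 3, 6, 5, 6, 5, 4]
j stops at 6 (3), i stops at 3 (4); swap ⇒ [3, 3, 3, 3, 6, 6, 4, 6, 5, 6, 5, 4]
j stops at 3, i stops at 4; i≥j ⇒ return 3. data=[3, 3, 3, 3, 6, 6, 4, 6, 5, 6, 5, 4]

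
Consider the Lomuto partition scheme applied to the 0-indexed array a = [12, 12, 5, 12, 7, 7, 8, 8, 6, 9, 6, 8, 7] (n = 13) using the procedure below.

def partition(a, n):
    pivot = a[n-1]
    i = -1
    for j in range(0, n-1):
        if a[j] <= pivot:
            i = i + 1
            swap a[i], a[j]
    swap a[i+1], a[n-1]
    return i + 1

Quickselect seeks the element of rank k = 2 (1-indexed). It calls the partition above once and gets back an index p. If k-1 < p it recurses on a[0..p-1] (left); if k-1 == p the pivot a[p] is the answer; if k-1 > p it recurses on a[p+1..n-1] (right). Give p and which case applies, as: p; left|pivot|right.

pivot = a[12] = 7; i = -1
j=0: a[0]=12 > 7 → no swap
j=1: a[1]=12 > 7 → no swap
j=2: a[2]=5 ≤ 7 → i=0, swap a[0],a[2] → [5, 12, 12, 12, 7, 7, 8, 8, 6, 9, 6, 8, 7]
j=3: a[3]=12 > 7 → no swap
j=4: a[4]=7 ≤ 7 → i=1, swap a[1],a[4] → [5, 7, 12, 12, 12, 7, 8, 8, 6, 9, 6, 8, 7]
j=5: a[5]=7 ≤ 7 → i=2, swap a[2],a[5] → [5, 7, 7, 12, 12, 12, 8, 8, 6, 9, 6, 8, 7]
j=6: a[6]=8 > 7 → no swap
j=7: a[7]=8 > 7 → no swap
j=8: a[8]=6 ≤ 7 → i=3, swap a[3],a[8] → [5, 7, 7, 6, 12, 12, 8, 8, 12, 9, 6, 8, 7]
j=9: a[9]=9 > 7 → no swap
j=10: a[10]=6 ≤ 7 → i=4, swap a[4],a[10] → [5, 7, 7, 6, 6, 12, 8, 8, 12, 9, 12, 8, 7]
j=11: a[11]=8 > 7 → no swap
final swap a[5],a[12] → [5, 7, 7, 6, 6, 7, 8, 8, 12, 9, 12, 8, 12]; return 5
p = 5; k-1 = 1 < 5 ⇒ left

5; left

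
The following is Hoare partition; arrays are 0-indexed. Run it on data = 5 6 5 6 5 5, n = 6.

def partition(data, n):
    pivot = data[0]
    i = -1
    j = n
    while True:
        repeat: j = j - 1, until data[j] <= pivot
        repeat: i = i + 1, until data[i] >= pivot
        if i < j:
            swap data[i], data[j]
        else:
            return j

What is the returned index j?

2

pivot=5
j stops at 5 (5), i stops at 0 (5); swap ⇒ 5 6 5 6 5 5
j stops at 4 (5), i stops at 1 (6); swap ⇒ 5 5 5 6 6 5
j stops at 2, i stops at 2; i≥j ⇒ return 2. data=5 5 5 6 6 5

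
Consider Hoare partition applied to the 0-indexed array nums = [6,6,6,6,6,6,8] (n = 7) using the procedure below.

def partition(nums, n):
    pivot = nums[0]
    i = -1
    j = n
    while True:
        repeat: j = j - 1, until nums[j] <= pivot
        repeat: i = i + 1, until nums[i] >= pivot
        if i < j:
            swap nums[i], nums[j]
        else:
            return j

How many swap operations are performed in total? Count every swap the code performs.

pivot = nums[0] = 6; i = -1, j = 7
j→5 (nums[5]=6≤6), i→0 (nums[0]=6≥6); i<j, swap → [6,6,6,6,6,6,8]
j→4 (nums[4]=6≤6), i→1 (nums[1]=6≥6); i<j, swap → [6,6,6,6,6,6,8]
j→3 (nums[3]=6≤6), i→2 (nums[2]=6≥6); i<j, swap → [6,6,6,6,6,6,8]
j→2, i→3; i≥j, return j=2. nums = [6,6,6,6,6,6,8]

3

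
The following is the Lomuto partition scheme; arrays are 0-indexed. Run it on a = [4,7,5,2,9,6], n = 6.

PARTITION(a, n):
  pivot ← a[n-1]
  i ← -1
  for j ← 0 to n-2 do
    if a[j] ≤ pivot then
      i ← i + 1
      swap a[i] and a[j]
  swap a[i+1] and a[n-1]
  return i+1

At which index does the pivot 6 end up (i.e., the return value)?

pivot = a[5] = 6; i = -1
j=0: a[0]=4 ≤ 6 → i=0, swap a[0],a[0] (no change) → [4,7,5,2,9,6]
j=1: a[1]=7 > 6 → no swap
j=2: a[2]=5 ≤ 6 → i=1, swap a[1],a[2] → [4,5,7,2,9,6]
j=3: a[3]=2 ≤ 6 → i=2, swap a[2],a[3] → [4,5,2,7,9,6]
j=4: a[4]=9 > 6 → no swap
final swap a[3],a[5] → [4,5,2,6,9,7]; return 3

3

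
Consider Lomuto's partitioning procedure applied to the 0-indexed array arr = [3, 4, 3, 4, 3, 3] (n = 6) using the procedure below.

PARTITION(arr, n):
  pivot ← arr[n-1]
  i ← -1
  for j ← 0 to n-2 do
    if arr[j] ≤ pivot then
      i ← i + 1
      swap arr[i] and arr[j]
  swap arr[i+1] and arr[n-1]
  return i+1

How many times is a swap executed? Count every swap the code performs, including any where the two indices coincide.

4

pivot = arr[5] = 3; i = -1
j=0: arr[0]=3 ≤ 3 → i=0, swap arr[0],arr[0] (no change) → [3, 4, 3, 4, 3, 3]
j=1: arr[1]=4 > 3 → no swap
j=2: arr[2]=3 ≤ 3 → i=1, swap arr[1],arr[2] → [3, 3, 4, 4, 3, 3]
j=3: arr[3]=4 > 3 → no swap
j=4: arr[4]=3 ≤ 3 → i=2, swap arr[2],arr[4] → [3, 3, 3, 4, 4, 3]
final swap arr[3],arr[5] → [3, 3, 3, 3, 4, 4]; return 3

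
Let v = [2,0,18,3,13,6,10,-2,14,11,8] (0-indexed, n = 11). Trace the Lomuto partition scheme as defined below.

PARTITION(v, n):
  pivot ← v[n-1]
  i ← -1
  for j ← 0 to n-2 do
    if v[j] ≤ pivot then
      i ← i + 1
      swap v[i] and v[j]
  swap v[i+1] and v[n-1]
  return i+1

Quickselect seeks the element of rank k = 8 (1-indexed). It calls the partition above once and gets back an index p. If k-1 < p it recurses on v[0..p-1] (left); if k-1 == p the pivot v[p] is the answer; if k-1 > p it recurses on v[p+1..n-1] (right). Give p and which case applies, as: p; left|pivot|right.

pivot=8, i=-1
j=0: 2≤8, i=0, swap(0,0) ⇒ [2,0,18,3,13,6,10,-2,14,11,8]
j=1: 0≤8, i=1, swap(1,1) ⇒ [2,0,18,3,13,6,10,-2,14,11,8]
j=2: 18>8, skip
j=3: 3≤8, i=2, swap(2,3) ⇒ [2,0,3,18,13,6,10,-2,14,11,8]
j=4: 13>8, skip
j=5: 6≤8, i=3, swap(3,5) ⇒ [2,0,3,6,13,18,10,-2,14,11,8]
j=6: 10>8, skip
j=7: -2≤8, i=4, swap(4,7) ⇒ [2,0,3,6,-2,18,10,13,14,11,8]
j=8: 14>8, skip
j=9: 11>8, skip
swap(5,10) ⇒ [2,0,3,6,-2,8,10,13,14,11,18]; return 5
p = 5; k-1 = 7 > 5 ⇒ right

5; right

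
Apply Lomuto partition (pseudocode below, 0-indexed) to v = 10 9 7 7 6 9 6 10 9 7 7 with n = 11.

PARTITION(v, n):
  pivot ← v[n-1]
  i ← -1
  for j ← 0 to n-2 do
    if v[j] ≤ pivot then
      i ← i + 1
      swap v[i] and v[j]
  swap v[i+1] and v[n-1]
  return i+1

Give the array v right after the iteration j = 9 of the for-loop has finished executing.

pivot=7, i=-1
j=0: 10>7, skip
j=1: 9>7, skip
j=2: 7≤7, i=0, swap(0,2) ⇒ 7 9 10 7 6 9 6 10 9 7 7
j=3: 7≤7, i=1, swap(1,3) ⇒ 7 7 10 9 6 9 6 10 9 7 7
j=4: 6≤7, i=2, swap(2,4) ⇒ 7 7 6 9 10 9 6 10 9 7 7
j=5: 9>7, skip
j=6: 6≤7, i=3, swap(3,6) ⇒ 7 7 6 6 10 9 9 10 9 7 7
j=7: 10>7, skip
j=8: 9>7, skip
j=9: 7≤7, i=4, swap(4,9) ⇒ 7 7 6 6 7 9 9 10 9 10 7
(after j=9) v = 7 7 6 6 7 9 9 10 9 10 7

7 7 6 6 7 9 9 10 9 10 7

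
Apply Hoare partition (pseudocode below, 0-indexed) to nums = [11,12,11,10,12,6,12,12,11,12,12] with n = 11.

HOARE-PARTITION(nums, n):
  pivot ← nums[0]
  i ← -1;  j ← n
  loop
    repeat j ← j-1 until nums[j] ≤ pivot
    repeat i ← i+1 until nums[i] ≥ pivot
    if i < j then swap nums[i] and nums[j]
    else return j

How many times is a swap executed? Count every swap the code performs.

pivot=11
j stops at 8 (11), i stops at 0 (11); swap ⇒ [11,12,11,10,12,6,12,12,11,12,12]
j stops at 5 (6), i stops at 1 (12); swap ⇒ [11,6,11,10,12,12,12,12,11,12,12]
j stops at 3 (10), i stops at 2 (11); swap ⇒ [11,6,10,11,12,12,12,12,11,12,12]
j stops at 2, i stops at 3; i≥j ⇒ return 2. nums=[11,6,10,11,12,12,12,12,11,12,12]

3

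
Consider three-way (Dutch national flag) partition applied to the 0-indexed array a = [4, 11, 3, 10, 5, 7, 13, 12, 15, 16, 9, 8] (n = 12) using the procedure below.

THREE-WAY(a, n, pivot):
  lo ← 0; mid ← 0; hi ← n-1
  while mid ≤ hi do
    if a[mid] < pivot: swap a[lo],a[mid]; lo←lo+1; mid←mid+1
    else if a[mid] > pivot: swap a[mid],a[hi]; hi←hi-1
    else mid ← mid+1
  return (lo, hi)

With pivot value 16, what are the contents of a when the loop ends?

[4, 11, 3, 10, 5, 7, 13, 12, 15, 9, 8, 16]

pivot = 16; lo=0, mid=0, hi=11
a[mid]=4<16: swap a[0],a[0]; lo=1,mid=1 → [4, 11, 3, 10, 5, 7, 13, 12, 15, 16, 9, 8]
a[mid]=11<16: swap a[1],a[1]; lo=2,mid=2 → [4, 11, 3, 10, 5, 7, 13, 12, 15, 16, 9, 8]
a[mid]=3<16: swap a[2],a[2]; lo=3,mid=3 → [4, 11, 3, 10, 5, 7, 13, 12, 15, 16, 9, 8]
a[mid]=10<16: swap a[3],a[3]; lo=4,mid=4 → [4, 11, 3, 10, 5, 7, 13, 12, 15, 16, 9, 8]
a[mid]=5<16: swap a[4],a[4]; lo=5,mid=5 → [4, 11, 3, 10, 5, 7, 13, 12, 15, 16, 9, 8]
a[mid]=7<16: swap a[5],a[5]; lo=6,mid=6 → [4, 11, 3, 10, 5, 7, 13, 12, 15, 16, 9, 8]
a[mid]=13<16: swap a[6],a[6]; lo=7,mid=7 → [4, 11, 3, 10, 5, 7, 13, 12, 15, 16, 9, 8]
a[mid]=12<16: swap a[7],a[7]; lo=8,mid=8 → [4, 11, 3, 10, 5, 7, 13, 12, 15, 16, 9, 8]
a[mid]=15<16: swap a[8],a[8]; lo=9,mid=9 → [4, 11, 3, 10, 5, 7, 13, 12, 15, 16, 9, 8]
a[mid]=16=16: mid=10
a[mid]=9<16: swap a[9],a[10]; lo=10,mid=11 → [4, 11, 3, 10, 5, 7, 13, 12, 15, 9, 16, 8]
a[mid]=8<16: swap a[10],a[11]; lo=11,mid=12 → [4, 11, 3, 10, 5, 7, 13, 12, 15, 9, 8, 16]
end: lo=11, hi=11; a = [4, 11, 3, 10, 5, 7, 13, 12, 15, 9, 8, 16]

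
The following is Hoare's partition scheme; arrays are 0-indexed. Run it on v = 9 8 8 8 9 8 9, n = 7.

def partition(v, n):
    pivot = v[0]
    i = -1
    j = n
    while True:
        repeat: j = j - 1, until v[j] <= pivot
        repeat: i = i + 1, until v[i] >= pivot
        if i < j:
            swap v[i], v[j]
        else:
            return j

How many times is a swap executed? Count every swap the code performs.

2

pivot = v[0] = 9; i = -1, j = 7
j→6 (v[6]=9≤9), i→0 (v[0]=9≥9); i<j, swap → 9 8 8 8 9 8 9
j→5 (v[5]=8≤9), i→4 (v[4]=9≥9); i<j, swap → 9 8 8 8 8 9 9
j→4, i→5; i≥j, return j=4. v = 9 8 8 8 8 9 9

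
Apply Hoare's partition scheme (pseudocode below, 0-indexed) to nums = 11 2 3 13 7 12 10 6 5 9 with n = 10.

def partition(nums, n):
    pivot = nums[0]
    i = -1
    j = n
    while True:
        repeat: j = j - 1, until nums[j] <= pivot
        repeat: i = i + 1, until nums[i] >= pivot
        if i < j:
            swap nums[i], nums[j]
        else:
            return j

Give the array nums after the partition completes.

pivot=11
j stops at 9 (9), i stops at 0 (11); swap ⇒ 9 2 3 13 7 12 10 6 5 11
j stops at 8 (5), i stops at 3 (13); swap ⇒ 9 2 3 5 7 12 10 6 13 11
j stops at 7 (6), i stops at 5 (12); swap ⇒ 9 2 3 5 7 6 10 12 13 11
j stops at 6, i stops at 7; i≥j ⇒ return 6. nums=9 2 3 5 7 6 10 12 13 11

9 2 3 5 7 6 10 12 13 11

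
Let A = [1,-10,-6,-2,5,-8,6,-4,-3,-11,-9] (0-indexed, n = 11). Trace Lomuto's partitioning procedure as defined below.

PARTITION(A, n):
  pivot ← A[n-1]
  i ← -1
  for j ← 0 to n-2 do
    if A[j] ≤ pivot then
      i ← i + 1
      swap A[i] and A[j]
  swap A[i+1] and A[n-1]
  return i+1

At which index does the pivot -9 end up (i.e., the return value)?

2

pivot = A[10] = -9; i = -1
j=0: A[0]=1 > -9 → no swap
j=1: A[1]=-10 ≤ -9 → i=0, swap A[0],A[1] → [-10,1,-6,-2,5,-8,6,-4,-3,-11,-9]
j=2: A[2]=-6 > -9 → no swap
j=3: A[3]=-2 > -9 → no swap
j=4: A[4]=5 > -9 → no swap
j=5: A[5]=-8 > -9 → no swap
j=6: A[6]=6 > -9 → no swap
j=7: A[7]=-4 > -9 → no swap
j=8: A[8]=-3 > -9 → no swap
j=9: A[9]=-11 ≤ -9 → i=1, swap A[1],A[9] → [-10,-11,-6,-2,5,-8,6,-4,-3,1,-9]
final swap A[2],A[10] → [-10,-11,-9,-2,5,-8,6,-4,-3,1,-6]; return 2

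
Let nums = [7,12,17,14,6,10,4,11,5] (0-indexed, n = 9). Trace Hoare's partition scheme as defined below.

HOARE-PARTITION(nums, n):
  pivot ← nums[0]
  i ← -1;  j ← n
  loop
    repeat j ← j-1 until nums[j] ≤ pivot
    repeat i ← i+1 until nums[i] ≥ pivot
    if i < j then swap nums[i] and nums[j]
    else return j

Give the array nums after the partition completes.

[5,4,6,14,17,10,12,11,7]

pivot = nums[0] = 7; i = -1, j = 9
j→8 (nums[8]=5≤7), i→0 (nums[0]=7≥7); i<j, swap → [5,12,17,14,6,10,4,11,7]
j→6 (nums[6]=4≤7), i→1 (nums[1]=12≥7); i<j, swap → [5,4,17,14,6,10,12,11,7]
j→4 (nums[4]=6≤7), i→2 (nums[2]=17≥7); i<j, swap → [5,4,6,14,17,10,12,11,7]
j→2, i→3; i≥j, return j=2. nums = [5,4,6,14,17,10,12,11,7]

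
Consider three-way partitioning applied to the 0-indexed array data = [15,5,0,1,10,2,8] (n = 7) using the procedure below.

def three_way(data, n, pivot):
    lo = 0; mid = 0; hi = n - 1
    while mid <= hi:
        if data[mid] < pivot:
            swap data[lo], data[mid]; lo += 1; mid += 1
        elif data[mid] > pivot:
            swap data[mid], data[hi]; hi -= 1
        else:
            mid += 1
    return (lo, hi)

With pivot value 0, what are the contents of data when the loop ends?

[0,5,1,10,2,8,15]

pivot = 0; lo=0, mid=0, hi=6
data[mid]=15>0: swap data[0],data[6]; hi=5 → [8,5,0,1,10,2,15]
data[mid]=8>0: swap data[0],data[5]; hi=4 → [2,5,0,1,10,8,15]
data[mid]=2>0: swap data[0],data[4]; hi=3 → [10,5,0,1,2,8,15]
data[mid]=10>0: swap data[0],data[3]; hi=2 → [1,5,0,10,2,8,15]
data[mid]=1>0: swap data[0],data[2]; hi=1 → [0,5,1,10,2,8,15]
data[mid]=0=0: mid=1
data[mid]=5>0: swap data[1],data[1]; hi=0 → [0,5,1,10,2,8,15]
end: lo=0, hi=0; data = [0,5,1,10,2,8,15]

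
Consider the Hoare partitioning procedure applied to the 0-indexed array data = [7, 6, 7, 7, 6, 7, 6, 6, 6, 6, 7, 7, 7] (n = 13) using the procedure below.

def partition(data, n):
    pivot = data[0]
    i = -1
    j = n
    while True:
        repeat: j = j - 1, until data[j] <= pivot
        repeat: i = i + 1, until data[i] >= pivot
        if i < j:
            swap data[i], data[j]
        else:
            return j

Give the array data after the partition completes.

pivot = data[0] = 7; i = -1, j = 13
j→12 (data[12]=7≤7), i→0 (data[0]=7≥7); i<j, swap → [7, 6, 7, 7, 6, 7, 6, 6, 6, 6, 7, 7, 7]
j→11 (data[11]=7≤7), i→2 (data[2]=7≥7); i<j, swap → [7, 6, 7, 7, 6, 7, 6, 6, 6, 6, 7, 7, 7]
j→10 (data[10]=7≤7), i→3 (data[3]=7≥7); i<j, swap → [7, 6, 7, 7, 6, 7, 6, 6, 6, 6, 7, 7, 7]
j→9 (data[9]=6≤7), i→5 (data[5]=7≥7); i<j, swap → [7, 6, 7, 7, 6, 6, 6, 6, 6, 7, 7, 7, 7]
j→8, i→9; i≥j, return j=8. data = [7, 6, 7, 7, 6, 6, 6, 6, 6, 7, 7, 7, 7]

[7, 6, 7, 7, 6, 6, 6, 6, 6, 7, 7, 7, 7]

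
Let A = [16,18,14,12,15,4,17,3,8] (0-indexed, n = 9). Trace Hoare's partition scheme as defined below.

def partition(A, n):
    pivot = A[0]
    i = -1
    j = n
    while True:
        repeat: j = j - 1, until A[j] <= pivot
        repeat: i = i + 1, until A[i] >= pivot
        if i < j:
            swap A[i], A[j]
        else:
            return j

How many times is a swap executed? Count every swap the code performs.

2

pivot=16
j stops at 8 (8), i stops at 0 (16); swap ⇒ [8,18,14,12,15,4,17,3,16]
j stops at 7 (3), i stops at 1 (18); swap ⇒ [8,3,14,12,15,4,17,18,16]
j stops at 5, i stops at 6; i≥j ⇒ return 5. A=[8,3,14,12,15,4,17,18,16]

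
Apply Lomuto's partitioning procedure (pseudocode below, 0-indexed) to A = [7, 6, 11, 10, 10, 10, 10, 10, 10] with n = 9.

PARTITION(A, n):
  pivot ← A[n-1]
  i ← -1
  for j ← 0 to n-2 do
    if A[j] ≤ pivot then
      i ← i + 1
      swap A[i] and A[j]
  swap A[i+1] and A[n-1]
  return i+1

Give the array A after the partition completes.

pivot = A[8] = 10; i = -1
j=0: A[0]=7 ≤ 10 → i=0, swap A[0],A[0] (no change) → [7, 6, 11, 10, 10, 10, 10, 10, 10]
j=1: A[1]=6 ≤ 10 → i=1, swap A[1],A[1] (no change) → [7, 6, 11, 10, 10, 10, 10, 10, 10]
j=2: A[2]=11 > 10 → no swap
j=3: A[3]=10 ≤ 10 → i=2, swap A[2],A[3] → [7, 6, 10, 11, 10, 10, 10, 10, 10]
j=4: A[4]=10 ≤ 10 → i=3, swap A[3],A[4] → [7, 6, 10, 10, 11, 10, 10, 10, 10]
j=5: A[5]=10 ≤ 10 → i=4, swap A[4],A[5] → [7, 6, 10, 10, 10, 11, 10, 10, 10]
j=6: A[6]=10 ≤ 10 → i=5, swap A[5],A[6] → [7, 6, 10, 10, 10, 10, 11, 10, 10]
j=7: A[7]=10 ≤ 10 → i=6, swap A[6],A[7] → [7, 6, 10, 10, 10, 10, 10, 11, 10]
final swap A[7],A[8] → [7, 6, 10, 10, 10, 10, 10, 10, 11]; return 7

[7, 6, 10, 10, 10, 10, 10, 10, 11]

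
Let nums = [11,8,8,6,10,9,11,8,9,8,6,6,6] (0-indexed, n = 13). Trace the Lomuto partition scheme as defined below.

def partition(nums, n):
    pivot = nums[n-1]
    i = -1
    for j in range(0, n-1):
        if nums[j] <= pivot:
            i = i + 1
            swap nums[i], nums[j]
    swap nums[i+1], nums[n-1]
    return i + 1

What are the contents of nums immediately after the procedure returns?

[6,6,6,6,10,9,11,8,9,8,8,8,11]

pivot=6, i=-1
j=0: 11>6, skip
j=1: 8>6, skip
j=2: 8>6, skip
j=3: 6≤6, i=0, swap(0,3) ⇒ [6,8,8,11,10,9,11,8,9,8,6,6,6]
j=4: 10>6, skip
j=5: 9>6, skip
j=6: 11>6, skip
j=7: 8>6, skip
j=8: 9>6, skip
j=9: 8>6, skip
j=10: 6≤6, i=1, swap(1,10) ⇒ [6,6,8,11,10,9,11,8,9,8,8,6,6]
j=11: 6≤6, i=2, swap(2,11) ⇒ [6,6,6,11,10,9,11,8,9,8,8,8,6]
swap(3,12) ⇒ [6,6,6,6,10,9,11,8,9,8,8,8,11]; return 3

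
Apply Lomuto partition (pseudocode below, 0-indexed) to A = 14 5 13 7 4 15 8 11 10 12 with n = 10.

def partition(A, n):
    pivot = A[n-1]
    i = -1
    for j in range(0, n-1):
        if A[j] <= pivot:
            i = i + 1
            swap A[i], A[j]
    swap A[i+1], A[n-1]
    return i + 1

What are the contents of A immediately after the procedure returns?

pivot = A[9] = 12; i = -1
j=0: A[0]=14 > 12 → no swap
j=1: A[1]=5 ≤ 12 → i=0, swap A[0],A[1] → 5 14 13 7 4 15 8 11 10 12
j=2: A[2]=13 > 12 → no swap
j=3: A[3]=7 ≤ 12 → i=1, swap A[1],A[3] → 5 7 13 14 4 15 8 11 10 12
j=4: A[4]=4 ≤ 12 → i=2, swap A[2],A[4] → 5 7 4 14 13 15 8 11 10 12
j=5: A[5]=15 > 12 → no swap
j=6: A[6]=8 ≤ 12 → i=3, swap A[3],A[6] → 5 7 4 8 13 15 14 11 10 12
j=7: A[7]=11 ≤ 12 → i=4, swap A[4],A[7] → 5 7 4 8 11 15 14 13 10 12
j=8: A[8]=10 ≤ 12 → i=5, swap A[5],A[8] → 5 7 4 8 11 10 14 13 15 12
final swap A[6],A[9] → 5 7 4 8 11 10 12 13 15 14; return 6

5 7 4 8 11 10 12 13 15 14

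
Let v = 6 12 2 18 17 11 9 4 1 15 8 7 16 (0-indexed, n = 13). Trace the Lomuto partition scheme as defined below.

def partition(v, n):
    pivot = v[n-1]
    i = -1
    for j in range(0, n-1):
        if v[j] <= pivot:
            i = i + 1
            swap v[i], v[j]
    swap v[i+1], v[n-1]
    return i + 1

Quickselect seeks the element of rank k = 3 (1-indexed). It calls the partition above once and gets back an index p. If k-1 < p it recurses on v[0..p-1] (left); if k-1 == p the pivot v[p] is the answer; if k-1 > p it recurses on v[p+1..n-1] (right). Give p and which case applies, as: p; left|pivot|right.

pivot=16, i=-1
j=0: 6≤16, i=0, swap(0,0) ⇒ 6 12 2 18 17 11 9 4 1 15 8 7 16
j=1: 12≤16, i=1, swap(1,1) ⇒ 6 12 2 18 17 11 9 4 1 15 8 7 16
j=2: 2≤16, i=2, swap(2,2) ⇒ 6 12 2 18 17 11 9 4 1 15 8 7 16
j=3: 18>16, skip
j=4: 17>16, skip
j=5: 11≤16, i=3, swap(3,5) ⇒ 6 12 2 11 17 18 9 4 1 15 8 7 16
j=6: 9≤16, i=4, swap(4,6) ⇒ 6 12 2 11 9 18 17 4 1 15 8 7 16
j=7: 4≤16, i=5, swap(5,7) ⇒ 6 12 2 11 9 4 17 18 1 15 8 7 16
j=8: 1≤16, i=6, swap(6,8) ⇒ 6 12 2 11 9 4 1 18 17 15 8 7 16
j=9: 15≤16, i=7, swap(7,9) ⇒ 6 12 2 11 9 4 1 15 17 18 8 7 16
j=10: 8≤16, i=8, swap(8,10) ⇒ 6 12 2 11 9 4 1 15 8 18 17 7 16
j=11: 7≤16, i=9, swap(9,11) ⇒ 6 12 2 11 9 4 1 15 8 7 17 18 16
swap(10,12) ⇒ 6 12 2 11 9 4 1 15 8 7 16 18 17; return 10
p = 10; k-1 = 2 < 10 ⇒ left

10; left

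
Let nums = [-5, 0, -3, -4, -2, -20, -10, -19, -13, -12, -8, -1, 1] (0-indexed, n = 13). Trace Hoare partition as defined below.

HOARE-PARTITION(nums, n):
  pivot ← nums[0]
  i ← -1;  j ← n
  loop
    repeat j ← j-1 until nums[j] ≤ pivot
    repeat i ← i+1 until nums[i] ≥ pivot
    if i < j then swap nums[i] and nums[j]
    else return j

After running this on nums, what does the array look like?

[-8, -12, -13, -19, -10, -20, -2, -4, -3, 0, -5, -1, 1]

pivot=-5
j stops at 10 (-8), i stops at 0 (-5); swap ⇒ [-8, 0, -3, -4, -2, -20, -10, -19, -13, -12, -5, -1, 1]
j stops at 9 (-12), i stops at 1 (0); swap ⇒ [-8, -12, -3, -4, -2, -20, -10, -19, -13, 0, -5, -1, 1]
j stops at 8 (-13), i stops at 2 (-3); swap ⇒ [-8, -12, -13, -4, -2, -20, -10, -19, -3, 0, -5, -1, 1]
j stops at 7 (-19), i stops at 3 (-4); swap ⇒ [-8, -12, -13, -19, -2, -20, -10, -4, -3, 0, -5, -1, 1]
j stops at 6 (-10), i stops at 4 (-2); swap ⇒ [-8, -12, -13, -19, -10, -20, -2, -4, -3, 0, -5, -1, 1]
j stops at 5, i stops at 6; i≥j ⇒ return 5. nums=[-8, -12, -13, -19, -10, -20, -2, -4, -3, 0, -5, -1, 1]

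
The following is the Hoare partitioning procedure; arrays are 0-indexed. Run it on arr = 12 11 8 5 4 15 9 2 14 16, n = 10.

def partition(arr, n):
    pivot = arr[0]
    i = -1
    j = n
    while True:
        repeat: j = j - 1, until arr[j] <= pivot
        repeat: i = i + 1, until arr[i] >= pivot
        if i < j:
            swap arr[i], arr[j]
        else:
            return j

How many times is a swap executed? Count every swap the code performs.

2

pivot=12
j stops at 7 (2), i stops at 0 (12); swap ⇒ 2 11 8 5 4 15 9 12 14 16
j stops at 6 (9), i stops at 5 (15); swap ⇒ 2 11 8 5 4 9 15 12 14 16
j stops at 5, i stops at 6; i≥j ⇒ return 5. arr=2 11 8 5 4 9 15 12 14 16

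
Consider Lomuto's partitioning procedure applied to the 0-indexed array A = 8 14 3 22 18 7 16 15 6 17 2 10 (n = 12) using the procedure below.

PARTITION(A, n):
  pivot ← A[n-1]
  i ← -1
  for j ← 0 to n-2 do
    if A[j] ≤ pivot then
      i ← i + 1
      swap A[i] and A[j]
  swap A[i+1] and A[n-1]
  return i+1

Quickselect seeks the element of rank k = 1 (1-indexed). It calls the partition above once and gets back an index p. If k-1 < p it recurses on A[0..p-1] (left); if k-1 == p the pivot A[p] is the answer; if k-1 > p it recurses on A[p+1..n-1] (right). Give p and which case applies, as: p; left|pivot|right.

pivot=10, i=-1
j=0: 8≤10, i=0, swap(0,0) ⇒ 8 14 3 22 18 7 16 15 6 17 2 10
j=1: 14>10, skip
j=2: 3≤10, i=1, swap(1,2) ⇒ 8 3 14 22 18 7 16 15 6 17 2 10
j=3: 22>10, skip
j=4: 18>10, skip
j=5: 7≤10, i=2, swap(2,5) ⇒ 8 3 7 22 18 14 16 15 6 17 2 10
j=6: 16>10, skip
j=7: 15>10, skip
j=8: 6≤10, i=3, swap(3,8) ⇒ 8 3 7 6 18 14 16 15 22 17 2 10
j=9: 17>10, skip
j=10: 2≤10, i=4, swap(4,10) ⇒ 8 3 7 6 2 14 16 15 22 17 18 10
swap(5,11) ⇒ 8 3 7 6 2 10 16 15 22 17 18 14; return 5
p = 5; k-1 = 0 < 5 ⇒ left

5; left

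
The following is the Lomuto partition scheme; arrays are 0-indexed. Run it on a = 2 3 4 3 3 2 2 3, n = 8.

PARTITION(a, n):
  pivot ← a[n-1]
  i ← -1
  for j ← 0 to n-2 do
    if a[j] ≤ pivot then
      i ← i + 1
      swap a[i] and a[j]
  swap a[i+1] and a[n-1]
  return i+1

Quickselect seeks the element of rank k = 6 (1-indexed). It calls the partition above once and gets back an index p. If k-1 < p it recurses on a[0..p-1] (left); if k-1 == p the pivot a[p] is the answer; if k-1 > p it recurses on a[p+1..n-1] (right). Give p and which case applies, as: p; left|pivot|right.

pivot = a[7] = 3; i = -1
j=0: a[0]=2 ≤ 3 → i=0, swap a[0],a[0] (no change) → 2 3 4 3 3 2 2 3
j=1: a[1]=3 ≤ 3 → i=1, swap a[1],a[1] (no change) → 2 3 4 3 3 2 2 3
j=2: a[2]=4 > 3 → no swap
j=3: a[3]=3 ≤ 3 → i=2, swap a[2],a[3] → 2 3 3 4 3 2 2 3
j=4: a[4]=3 ≤ 3 → i=3, swap a[3],a[4] → 2 3 3 3 4 2 2 3
j=5: a[5]=2 ≤ 3 → i=4, swap a[4],a[5] → 2 3 3 3 2 4 2 3
j=6: a[6]=2 ≤ 3 → i=5, swap a[5],a[6] → 2 3 3 3 2 2 4 3
final swap a[6],a[7] → 2 3 3 3 2 2 3 4; return 6
p = 6; k-1 = 5 < 6 ⇒ left

6; left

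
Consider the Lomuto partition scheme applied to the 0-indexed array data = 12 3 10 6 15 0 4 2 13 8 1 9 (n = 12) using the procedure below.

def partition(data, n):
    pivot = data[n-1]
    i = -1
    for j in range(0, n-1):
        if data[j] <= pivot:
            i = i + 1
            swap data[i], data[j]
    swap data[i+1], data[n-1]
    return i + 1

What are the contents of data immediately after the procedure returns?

3 6 0 4 2 8 1 9 13 10 12 15

pivot = data[11] = 9; i = -1
j=0: data[0]=12 > 9 → no swap
j=1: data[1]=3 ≤ 9 → i=0, swap data[0],data[1] → 3 12 10 6 15 0 4 2 13 8 1 9
j=2: data[2]=10 > 9 → no swap
j=3: data[3]=6 ≤ 9 → i=1, swap data[1],data[3] → 3 6 10 12 15 0 4 2 13 8 1 9
j=4: data[4]=15 > 9 → no swap
j=5: data[5]=0 ≤ 9 → i=2, swap data[2],data[5] → 3 6 0 12 15 10 4 2 13 8 1 9
j=6: data[6]=4 ≤ 9 → i=3, swap data[3],data[6] → 3 6 0 4 15 10 12 2 13 8 1 9
j=7: data[7]=2 ≤ 9 → i=4, swap data[4],data[7] → 3 6 0 4 2 10 12 15 13 8 1 9
j=8: data[8]=13 > 9 → no swap
j=9: data[9]=8 ≤ 9 → i=5, swap data[5],data[9] → 3 6 0 4 2 8 12 15 13 10 1 9
j=10: data[10]=1 ≤ 9 → i=6, swap data[6],data[10] → 3 6 0 4 2 8 1 15 13 10 12 9
final swap data[7],data[11] → 3 6 0 4 2 8 1 9 13 10 12 15; return 7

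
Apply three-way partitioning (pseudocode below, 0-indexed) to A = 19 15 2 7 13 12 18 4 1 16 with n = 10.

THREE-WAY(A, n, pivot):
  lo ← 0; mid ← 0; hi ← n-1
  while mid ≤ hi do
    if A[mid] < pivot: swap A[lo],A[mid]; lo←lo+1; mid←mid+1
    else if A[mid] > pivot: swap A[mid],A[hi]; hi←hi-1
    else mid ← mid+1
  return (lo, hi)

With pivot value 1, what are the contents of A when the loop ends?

1 2 7 13 12 18 4 15 16 19

lo=0 mid=0 hi=9
19>1: swap(0,9), hi=8 ⇒ 16 15 2 7 13 12 18 4 1 19
16>1: swap(0,8), hi=7 ⇒ 1 15 2 7 13 12 18 4 16 19
1=1: mid=1
15>1: swap(1,7), hi=6 ⇒ 1 4 2 7 13 12 18 15 16 19
4>1: swap(1,6), hi=5 ⇒ 1 18 2 7 13 12 4 15 16 19
18>1: swap(1,5), hi=4 ⇒ 1 12 2 7 13 18 4 15 16 19
12>1: swap(1,4), hi=3 ⇒ 1 13 2 7 12 18 4 15 16 19
13>1: swap(1,3), hi=2 ⇒ 1 7 2 13 12 18 4 15 16 19
7>1: swap(1,2), hi=1 ⇒ 1 2 7 13 12 18 4 15 16 19
2>1: swap(1,1), hi=0 ⇒ 1 2 7 13 12 18 4 15 16 19
done. lo=0 hi=0; A=1 2 7 13 12 18 4 15 16 19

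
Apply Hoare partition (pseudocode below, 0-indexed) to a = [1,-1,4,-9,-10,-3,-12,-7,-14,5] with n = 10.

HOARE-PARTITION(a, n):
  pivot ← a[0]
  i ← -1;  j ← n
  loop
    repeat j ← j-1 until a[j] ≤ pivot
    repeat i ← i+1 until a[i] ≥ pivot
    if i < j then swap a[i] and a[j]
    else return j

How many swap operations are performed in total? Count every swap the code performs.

pivot=1
j stops at 8 (-14), i stops at 0 (1); swap ⇒ [-14,-1,4,-9,-10,-3,-12,-7,1,5]
j stops at 7 (-7), i stops at 2 (4); swap ⇒ [-14,-1,-7,-9,-10,-3,-12,4,1,5]
j stops at 6, i stops at 7; i≥j ⇒ return 6. a=[-14,-1,-7,-9,-10,-3,-12,4,1,5]

2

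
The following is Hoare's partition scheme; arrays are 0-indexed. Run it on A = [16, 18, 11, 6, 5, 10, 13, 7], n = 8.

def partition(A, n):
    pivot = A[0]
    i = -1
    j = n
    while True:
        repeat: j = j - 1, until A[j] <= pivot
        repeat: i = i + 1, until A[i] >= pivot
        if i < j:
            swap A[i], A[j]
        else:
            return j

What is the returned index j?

5

pivot = A[0] = 16; i = -1, j = 8
j→7 (A[7]=7≤16), i→0 (A[0]=16≥16); i<j, swap → [7, 18, 11, 6, 5, 10, 13, 16]
j→6 (A[6]=13≤16), i→1 (A[1]=18≥16); i<j, swap → [7, 13, 11, 6, 5, 10, 18, 16]
j→5, i→6; i≥j, return j=5. A = [7, 13, 11, 6, 5, 10, 18, 16]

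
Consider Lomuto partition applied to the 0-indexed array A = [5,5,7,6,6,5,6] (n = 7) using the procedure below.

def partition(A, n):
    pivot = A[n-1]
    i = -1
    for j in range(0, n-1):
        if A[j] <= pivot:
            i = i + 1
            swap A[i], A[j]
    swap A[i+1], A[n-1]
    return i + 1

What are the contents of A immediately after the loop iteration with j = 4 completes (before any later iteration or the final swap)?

pivot=6, i=-1
j=0: 5≤6, i=0, swap(0,0) ⇒ [5,5,7,6,6,5,6]
j=1: 5≤6, i=1, swap(1,1) ⇒ [5,5,7,6,6,5,6]
j=2: 7>6, skip
j=3: 6≤6, i=2, swap(2,3) ⇒ [5,5,6,7,6,5,6]
j=4: 6≤6, i=3, swap(3,4) ⇒ [5,5,6,6,7,5,6]
(after j=4) A = [5,5,6,6,7,5,6]

[5,5,6,6,7,5,6]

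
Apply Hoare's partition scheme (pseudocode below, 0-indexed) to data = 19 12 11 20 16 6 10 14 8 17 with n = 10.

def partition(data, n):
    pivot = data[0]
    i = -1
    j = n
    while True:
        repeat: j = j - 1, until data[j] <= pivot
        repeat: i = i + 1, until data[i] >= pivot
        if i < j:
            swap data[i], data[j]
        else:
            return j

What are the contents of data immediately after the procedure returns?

17 12 11 8 16 6 10 14 20 19

pivot = data[0] = 19; i = -1, j = 10
j→9 (data[9]=17≤19), i→0 (data[0]=19≥19); i<j, swap → 17 12 11 20 16 6 10 14 8 19
j→8 (data[8]=8≤19), i→3 (data[3]=20≥19); i<j, swap → 17 12 11 8 16 6 10 14 20 19
j→7, i→8; i≥j, return j=7. data = 17 12 11 8 16 6 10 14 20 19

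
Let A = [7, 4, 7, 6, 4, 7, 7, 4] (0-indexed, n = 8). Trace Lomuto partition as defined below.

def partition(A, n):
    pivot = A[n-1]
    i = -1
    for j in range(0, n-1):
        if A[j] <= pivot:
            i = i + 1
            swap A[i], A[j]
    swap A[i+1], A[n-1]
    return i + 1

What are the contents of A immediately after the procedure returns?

[4, 4, 4, 6, 7, 7, 7, 7]

pivot=4, i=-1
j=0: 7>4, skip
j=1: 4≤4, i=0, swap(0,1) ⇒ [4, 7, 7, 6, 4, 7, 7, 4]
j=2: 7>4, skip
j=3: 6>4, skip
j=4: 4≤4, i=1, swap(1,4) ⇒ [4, 4, 7, 6, 7, 7, 7, 4]
j=5: 7>4, skip
j=6: 7>4, skip
swap(2,7) ⇒ [4, 4, 4, 6, 7, 7, 7, 7]; return 2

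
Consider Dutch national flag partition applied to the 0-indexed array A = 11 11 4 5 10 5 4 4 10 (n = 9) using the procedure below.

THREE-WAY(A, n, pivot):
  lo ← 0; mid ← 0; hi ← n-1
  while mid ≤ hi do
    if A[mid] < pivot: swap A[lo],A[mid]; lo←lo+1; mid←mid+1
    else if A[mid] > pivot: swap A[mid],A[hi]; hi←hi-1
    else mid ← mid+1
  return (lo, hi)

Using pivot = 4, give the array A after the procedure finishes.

4 4 4 10 5 5 11 10 11

pivot = 4; lo=0, mid=0, hi=8
A[mid]=11>4: swap A[0],A[8]; hi=7 → 10 11 4 5 10 5 4 4 11
A[mid]=10>4: swap A[0],A[7]; hi=6 → 4 11 4 5 10 5 4 10 11
A[mid]=4=4: mid=1
A[mid]=11>4: swap A[1],A[6]; hi=5 → 4 4 4 5 10 5 11 10 11
A[mid]=4=4: mid=2
A[mid]=4=4: mid=3
A[mid]=5>4: swap A[3],A[5]; hi=4 → 4 4 4 5 10 5 11 10 11
A[mid]=5>4: swap A[3],A[4]; hi=3 → 4 4 4 10 5 5 11 10 11
A[mid]=10>4: swap A[3],A[3]; hi=2 → 4 4 4 10 5 5 11 10 11
end: lo=0, hi=2; A = 4 4 4 10 5 5 11 10 11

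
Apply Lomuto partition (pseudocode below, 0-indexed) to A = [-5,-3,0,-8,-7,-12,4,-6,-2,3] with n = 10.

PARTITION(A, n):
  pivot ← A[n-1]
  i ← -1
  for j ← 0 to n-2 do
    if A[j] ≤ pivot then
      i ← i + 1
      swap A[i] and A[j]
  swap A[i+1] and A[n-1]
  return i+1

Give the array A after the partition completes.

pivot=3, i=-1
j=0: -5≤3, i=0, swap(0,0) ⇒ [-5,-3,0,-8,-7,-12,4,-6,-2,3]
j=1: -3≤3, i=1, swap(1,1) ⇒ [-5,-3,0,-8,-7,-12,4,-6,-2,3]
j=2: 0≤3, i=2, swap(2,2) ⇒ [-5,-3,0,-8,-7,-12,4,-6,-2,3]
j=3: -8≤3, i=3, swap(3,3) ⇒ [-5,-3,0,-8,-7,-12,4,-6,-2,3]
j=4: -7≤3, i=4, swap(4,4) ⇒ [-5,-3,0,-8,-7,-12,4,-6,-2,3]
j=5: -12≤3, i=5, swap(5,5) ⇒ [-5,-3,0,-8,-7,-12,4,-6,-2,3]
j=6: 4>3, skip
j=7: -6≤3, i=6, swap(6,7) ⇒ [-5,-3,0,-8,-7,-12,-6,4,-2,3]
j=8: -2≤3, i=7, swap(7,8) ⇒ [-5,-3,0,-8,-7,-12,-6,-2,4,3]
swap(8,9) ⇒ [-5,-3,0,-8,-7,-12,-6,-2,3,4]; return 8

[-5,-3,0,-8,-7,-12,-6,-2,3,4]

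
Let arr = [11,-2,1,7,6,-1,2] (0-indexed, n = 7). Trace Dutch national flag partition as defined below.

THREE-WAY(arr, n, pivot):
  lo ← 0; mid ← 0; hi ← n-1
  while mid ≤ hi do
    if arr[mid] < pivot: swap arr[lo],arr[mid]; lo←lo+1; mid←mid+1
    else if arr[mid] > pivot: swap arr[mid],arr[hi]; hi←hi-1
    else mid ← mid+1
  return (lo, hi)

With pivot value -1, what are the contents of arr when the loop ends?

[-2,-1,7,6,1,2,11]

pivot = -1; lo=0, mid=0, hi=6
arr[mid]=11>-1: swap arr[0],arr[6]; hi=5 → [2,-2,1,7,6,-1,11]
arr[mid]=2>-1: swap arr[0],arr[5]; hi=4 → [-1,-2,1,7,6,2,11]
arr[mid]=-1=-1: mid=1
arr[mid]=-2<-1: swap arr[0],arr[1]; lo=1,mid=2 → [-2,-1,1,7,6,2,11]
arr[mid]=1>-1: swap arr[2],arr[4]; hi=3 → [-2,-1,6,7,1,2,11]
arr[mid]=6>-1: swap arr[2],arr[3]; hi=2 → [-2,-1,7,6,1,2,11]
arr[mid]=7>-1: swap arr[2],arr[2]; hi=1 → [-2,-1,7,6,1,2,11]
end: lo=1, hi=1; arr = [-2,-1,7,6,1,2,11]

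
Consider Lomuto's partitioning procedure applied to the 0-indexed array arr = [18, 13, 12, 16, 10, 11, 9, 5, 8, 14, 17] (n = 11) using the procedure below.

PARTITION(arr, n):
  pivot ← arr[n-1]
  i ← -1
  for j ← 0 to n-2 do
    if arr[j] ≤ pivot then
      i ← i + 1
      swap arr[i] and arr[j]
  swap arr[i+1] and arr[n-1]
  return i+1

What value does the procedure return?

9

pivot = arr[10] = 17; i = -1
j=0: arr[0]=18 > 17 → no swap
j=1: arr[1]=13 ≤ 17 → i=0, swap arr[0],arr[1] → [13, 18, 12, 16, 10, 11, 9, 5, 8, 14, 17]
j=2: arr[2]=12 ≤ 17 → i=1, swap arr[1],arr[2] → [13, 12, 18, 16, 10, 11, 9, 5, 8, 14, 17]
j=3: arr[3]=16 ≤ 17 → i=2, swap arr[2],arr[3] → [13, 12, 16, 18, 10, 11, 9, 5, 8, 14, 17]
j=4: arr[4]=10 ≤ 17 → i=3, swap arr[3],arr[4] → [13, 12, 16, 10, 18, 11, 9, 5, 8, 14, 17]
j=5: arr[5]=11 ≤ 17 → i=4, swap arr[4],arr[5] → [13, 12, 16, 10, 11, 18, 9, 5, 8, 14, 17]
j=6: arr[6]=9 ≤ 17 → i=5, swap arr[5],arr[6] → [13, 12, 16, 10, 11, 9, 18, 5, 8, 14, 17]
j=7: arr[7]=5 ≤ 17 → i=6, swap arr[6],arr[7] → [13, 12, 16, 10, 11, 9, 5, 18, 8, 14, 17]
j=8: arr[8]=8 ≤ 17 → i=7, swap arr[7],arr[8] → [13, 12, 16, 10, 11, 9, 5, 8, 18, 14, 17]
j=9: arr[9]=14 ≤ 17 → i=8, swap arr[8],arr[9] → [13, 12, 16, 10, 11, 9, 5, 8, 14, 18, 17]
final swap arr[9],arr[10] → [13, 12, 16, 10, 11, 9, 5, 8, 14, 17, 18]; return 9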